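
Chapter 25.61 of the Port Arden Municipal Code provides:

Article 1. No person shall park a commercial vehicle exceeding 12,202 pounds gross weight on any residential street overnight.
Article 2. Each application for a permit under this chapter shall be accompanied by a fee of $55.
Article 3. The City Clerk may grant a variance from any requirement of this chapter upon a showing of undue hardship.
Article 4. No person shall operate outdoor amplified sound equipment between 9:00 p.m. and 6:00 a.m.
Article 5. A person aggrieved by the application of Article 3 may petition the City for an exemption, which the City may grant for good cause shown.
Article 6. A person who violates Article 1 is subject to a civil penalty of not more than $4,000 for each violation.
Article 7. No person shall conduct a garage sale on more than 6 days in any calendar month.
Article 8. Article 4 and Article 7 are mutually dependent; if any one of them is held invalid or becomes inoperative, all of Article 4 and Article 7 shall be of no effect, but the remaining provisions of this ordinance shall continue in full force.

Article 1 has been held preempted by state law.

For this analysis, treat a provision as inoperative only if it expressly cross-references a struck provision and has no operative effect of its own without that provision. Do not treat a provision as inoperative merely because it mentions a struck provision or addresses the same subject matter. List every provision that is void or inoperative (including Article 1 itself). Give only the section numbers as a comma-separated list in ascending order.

1, 6

Article 1 is struck. The only function of Article 6 is the civil penalty for violating Article 1, so it cannot stand once Article 1 is removed. Article 8 ties Article 4 and Article 7 together, but none of those is affected here; the remaining provisions continue in force under Article 8. Article 2, Article 3, Article 4, Article 5, Article 7, and Article 8 remain in effect.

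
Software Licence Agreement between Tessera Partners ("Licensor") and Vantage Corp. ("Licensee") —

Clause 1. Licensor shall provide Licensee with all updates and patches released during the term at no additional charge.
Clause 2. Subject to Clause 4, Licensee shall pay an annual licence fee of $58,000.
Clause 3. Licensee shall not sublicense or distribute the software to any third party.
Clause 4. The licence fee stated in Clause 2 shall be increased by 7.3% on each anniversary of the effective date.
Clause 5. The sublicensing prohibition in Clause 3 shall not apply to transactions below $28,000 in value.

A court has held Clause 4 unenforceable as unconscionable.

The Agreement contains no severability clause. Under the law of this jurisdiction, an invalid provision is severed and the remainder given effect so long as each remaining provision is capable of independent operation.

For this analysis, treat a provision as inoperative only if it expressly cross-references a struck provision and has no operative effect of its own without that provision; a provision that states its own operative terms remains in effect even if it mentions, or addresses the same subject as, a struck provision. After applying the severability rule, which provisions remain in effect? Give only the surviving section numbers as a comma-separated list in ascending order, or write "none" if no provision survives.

Clause 4 is struck. Although Clause 2 refers to Clause 4, its operative terms do not depend on Clause 4, so it remains in effect. Nothing else in the Agreement is defined by reference to Clause 4. With no severability clause, the stated default rule severs what cannot stand and enforces each remaining provision that can operate on its own. The provisions still in force are Clause 1, Clause 2, Clause 3, and Clause 5.

1, 2, 3, 5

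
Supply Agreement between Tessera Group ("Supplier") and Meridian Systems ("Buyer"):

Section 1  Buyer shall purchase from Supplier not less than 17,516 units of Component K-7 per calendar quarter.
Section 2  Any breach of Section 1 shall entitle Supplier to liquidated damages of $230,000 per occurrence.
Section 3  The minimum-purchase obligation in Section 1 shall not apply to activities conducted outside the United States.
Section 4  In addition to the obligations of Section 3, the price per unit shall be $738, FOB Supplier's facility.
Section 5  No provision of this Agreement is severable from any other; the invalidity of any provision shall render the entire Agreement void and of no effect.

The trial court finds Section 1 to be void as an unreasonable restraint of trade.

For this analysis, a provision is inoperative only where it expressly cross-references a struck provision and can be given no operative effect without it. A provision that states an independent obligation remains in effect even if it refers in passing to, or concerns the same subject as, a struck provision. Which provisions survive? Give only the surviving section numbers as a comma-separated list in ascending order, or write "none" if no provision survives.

none

Section 1 is struck. Section 2 does nothing except set the liquidated-damages amount by reference to Section 1; with Section 1 gone it has no independent effect and is inoperative. Section 3 operates only by reference to Section 1, so it falls with Section 1. Section 5 provides that the Agreement is not severable, so the invalidity of any one provision voids the entire Agreement. No provision of the Agreement survives.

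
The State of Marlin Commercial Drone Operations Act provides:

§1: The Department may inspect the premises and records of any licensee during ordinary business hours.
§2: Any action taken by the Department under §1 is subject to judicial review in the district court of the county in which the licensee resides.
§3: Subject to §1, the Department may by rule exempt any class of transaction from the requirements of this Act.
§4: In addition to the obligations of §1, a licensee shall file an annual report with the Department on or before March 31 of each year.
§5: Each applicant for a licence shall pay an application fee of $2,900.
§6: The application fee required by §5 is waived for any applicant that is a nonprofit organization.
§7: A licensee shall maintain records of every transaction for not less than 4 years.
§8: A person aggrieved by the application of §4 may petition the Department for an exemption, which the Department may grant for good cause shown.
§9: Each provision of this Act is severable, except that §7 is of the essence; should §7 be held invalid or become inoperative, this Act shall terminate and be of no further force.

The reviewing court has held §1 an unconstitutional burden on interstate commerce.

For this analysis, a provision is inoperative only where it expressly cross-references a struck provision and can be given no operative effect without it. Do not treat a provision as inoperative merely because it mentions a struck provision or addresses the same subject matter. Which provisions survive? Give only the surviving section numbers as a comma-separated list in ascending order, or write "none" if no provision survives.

3, 4, 5, 6, 7, 8, 9

§1 is struck. The only function of §2 is the judicial-review right for §1, so it cannot stand once §1 is removed. Although §4 refers to §1, its operative terms do not depend on §1, so it remains in effect. §3 mentions §1 but its own obligation stands independently of §1, so §3 is not affected. §9 makes §7 an essential term, but §7 is unaffected, so the severability proviso in §9 preserves the remaining provisions. The provisions still in force are §3, §4, §5, §6, §7, §8, and §9.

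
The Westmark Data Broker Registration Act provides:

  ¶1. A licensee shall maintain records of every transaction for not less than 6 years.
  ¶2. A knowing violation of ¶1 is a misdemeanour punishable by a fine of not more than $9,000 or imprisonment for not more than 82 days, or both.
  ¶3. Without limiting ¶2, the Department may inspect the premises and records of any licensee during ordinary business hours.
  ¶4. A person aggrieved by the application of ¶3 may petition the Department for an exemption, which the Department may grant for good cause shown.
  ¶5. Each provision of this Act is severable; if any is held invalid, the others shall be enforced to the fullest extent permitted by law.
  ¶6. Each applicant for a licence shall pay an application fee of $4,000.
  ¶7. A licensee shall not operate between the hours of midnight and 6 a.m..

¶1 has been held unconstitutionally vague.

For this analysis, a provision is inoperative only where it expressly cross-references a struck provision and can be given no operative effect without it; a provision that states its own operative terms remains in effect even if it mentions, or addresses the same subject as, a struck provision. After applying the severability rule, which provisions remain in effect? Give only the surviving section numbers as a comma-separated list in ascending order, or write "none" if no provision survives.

3, 4, 5, 6, 7

¶1 is struck. ¶2 merely fixes the criminal penalty for violating ¶1; with ¶1 gone it has nothing to operate on and falls away. ¶3 mentions ¶2 but its own obligation stands independently of ¶2, so ¶3 is not affected. Under the severability clause in ¶5, the remaining provisions continue in force. That leaves ¶3, ¶4, ¶5, ¶6, and ¶7 in effect.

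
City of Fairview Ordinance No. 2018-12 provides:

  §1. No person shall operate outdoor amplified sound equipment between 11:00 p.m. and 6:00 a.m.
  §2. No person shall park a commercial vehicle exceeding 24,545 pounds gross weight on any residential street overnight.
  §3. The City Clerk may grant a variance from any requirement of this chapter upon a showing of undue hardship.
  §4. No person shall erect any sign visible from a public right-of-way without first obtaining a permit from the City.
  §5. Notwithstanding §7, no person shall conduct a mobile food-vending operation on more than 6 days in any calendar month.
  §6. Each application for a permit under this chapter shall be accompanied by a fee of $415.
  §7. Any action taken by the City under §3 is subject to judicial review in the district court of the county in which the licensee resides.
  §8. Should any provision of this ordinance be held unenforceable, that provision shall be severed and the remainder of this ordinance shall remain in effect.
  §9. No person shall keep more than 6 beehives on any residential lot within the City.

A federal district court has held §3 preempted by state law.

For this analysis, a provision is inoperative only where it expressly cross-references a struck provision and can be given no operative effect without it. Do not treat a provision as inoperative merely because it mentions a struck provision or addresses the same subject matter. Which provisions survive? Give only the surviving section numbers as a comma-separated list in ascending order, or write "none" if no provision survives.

§3 is struck. §7 merely fixes the judicial-review right for §3; with §3 gone it has nothing to operate on and falls away. Although §5 refers to §7, its operative terms do not depend on §7, so it remains in effect. Under the severability clause in §8, the remaining provisions continue in force. §1, §2, §4, §5, §6, §8, and §9 remain in effect.

1, 2, 4, 5, 6, 8, 9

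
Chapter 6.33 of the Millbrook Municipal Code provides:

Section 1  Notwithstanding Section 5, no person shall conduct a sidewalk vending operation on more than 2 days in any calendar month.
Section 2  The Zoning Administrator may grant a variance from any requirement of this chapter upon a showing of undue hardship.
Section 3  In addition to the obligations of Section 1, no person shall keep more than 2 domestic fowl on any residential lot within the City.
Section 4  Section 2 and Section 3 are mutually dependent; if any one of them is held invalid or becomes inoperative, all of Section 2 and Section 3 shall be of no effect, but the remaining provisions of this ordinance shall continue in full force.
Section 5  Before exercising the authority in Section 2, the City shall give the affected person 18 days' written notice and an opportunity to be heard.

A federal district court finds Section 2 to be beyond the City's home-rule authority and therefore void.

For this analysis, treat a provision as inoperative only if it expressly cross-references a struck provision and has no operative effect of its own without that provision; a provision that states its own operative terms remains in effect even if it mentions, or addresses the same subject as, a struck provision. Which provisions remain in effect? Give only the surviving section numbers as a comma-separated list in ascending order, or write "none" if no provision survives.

1, 4

Section 2 is struck. Section 5 has no operative effect of its own apart from Section 2 and is therefore inoperative. Although Section 1 refers to Section 5, its operative terms do not depend on Section 5, so it remains in effect. Section 4 declares Section 2 and Section 3 mutually dependent; since one of them has fallen, all of them are of no effect. That brings down Section 3 as well. The remainder continues in force under Section 4. The provisions still in force are Section 1 and Section 4.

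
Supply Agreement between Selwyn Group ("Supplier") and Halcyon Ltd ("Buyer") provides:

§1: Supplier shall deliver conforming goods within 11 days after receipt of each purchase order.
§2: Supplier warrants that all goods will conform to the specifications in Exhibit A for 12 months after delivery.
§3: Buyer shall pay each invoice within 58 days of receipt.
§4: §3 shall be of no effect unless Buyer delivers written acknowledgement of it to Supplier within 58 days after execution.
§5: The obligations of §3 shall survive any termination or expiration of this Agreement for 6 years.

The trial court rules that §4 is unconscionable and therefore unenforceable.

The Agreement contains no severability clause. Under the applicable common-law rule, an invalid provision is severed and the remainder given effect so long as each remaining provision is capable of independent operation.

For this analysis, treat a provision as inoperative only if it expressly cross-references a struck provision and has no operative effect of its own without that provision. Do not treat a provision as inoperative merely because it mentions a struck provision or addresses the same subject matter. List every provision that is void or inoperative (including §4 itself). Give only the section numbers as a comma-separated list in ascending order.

4

§4 is struck. No other provision's operative terms depend on §4. Under the stated default rule, only provisions that cannot operate independently fall away; the rest are enforced. The provisions still in force are §1, §2, §3, and §5.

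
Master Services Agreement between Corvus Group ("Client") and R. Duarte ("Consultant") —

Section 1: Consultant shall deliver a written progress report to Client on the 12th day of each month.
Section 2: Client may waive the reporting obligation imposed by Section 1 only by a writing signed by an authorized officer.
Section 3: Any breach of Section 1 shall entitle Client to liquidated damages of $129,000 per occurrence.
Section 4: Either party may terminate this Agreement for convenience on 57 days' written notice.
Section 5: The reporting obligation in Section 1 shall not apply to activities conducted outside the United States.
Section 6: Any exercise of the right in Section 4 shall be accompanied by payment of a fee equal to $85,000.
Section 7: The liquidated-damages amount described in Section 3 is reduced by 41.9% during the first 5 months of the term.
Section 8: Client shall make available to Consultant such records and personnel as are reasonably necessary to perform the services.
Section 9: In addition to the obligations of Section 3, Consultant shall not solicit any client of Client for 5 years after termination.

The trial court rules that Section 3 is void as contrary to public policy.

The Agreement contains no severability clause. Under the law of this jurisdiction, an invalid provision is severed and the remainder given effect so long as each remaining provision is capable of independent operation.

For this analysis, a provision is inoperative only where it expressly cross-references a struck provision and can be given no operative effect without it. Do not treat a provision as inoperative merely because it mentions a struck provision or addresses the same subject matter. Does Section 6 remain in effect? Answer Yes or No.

Yes

Section 3 is struck. Section 7 has no operative effect of its own apart from Section 3 and is therefore inoperative. Although Section 9 refers to Section 3, its operative terms do not depend on Section 3, so it remains in effect. With no severability clause, the stated default rule severs what cannot stand and enforces each remaining provision that can operate on its own. That leaves Section 1, Section 2, Section 4, Section 5, Section 6, Section 8, and Section 9 in effect. Section 6 is among the surviving provisions, so the answer is yes.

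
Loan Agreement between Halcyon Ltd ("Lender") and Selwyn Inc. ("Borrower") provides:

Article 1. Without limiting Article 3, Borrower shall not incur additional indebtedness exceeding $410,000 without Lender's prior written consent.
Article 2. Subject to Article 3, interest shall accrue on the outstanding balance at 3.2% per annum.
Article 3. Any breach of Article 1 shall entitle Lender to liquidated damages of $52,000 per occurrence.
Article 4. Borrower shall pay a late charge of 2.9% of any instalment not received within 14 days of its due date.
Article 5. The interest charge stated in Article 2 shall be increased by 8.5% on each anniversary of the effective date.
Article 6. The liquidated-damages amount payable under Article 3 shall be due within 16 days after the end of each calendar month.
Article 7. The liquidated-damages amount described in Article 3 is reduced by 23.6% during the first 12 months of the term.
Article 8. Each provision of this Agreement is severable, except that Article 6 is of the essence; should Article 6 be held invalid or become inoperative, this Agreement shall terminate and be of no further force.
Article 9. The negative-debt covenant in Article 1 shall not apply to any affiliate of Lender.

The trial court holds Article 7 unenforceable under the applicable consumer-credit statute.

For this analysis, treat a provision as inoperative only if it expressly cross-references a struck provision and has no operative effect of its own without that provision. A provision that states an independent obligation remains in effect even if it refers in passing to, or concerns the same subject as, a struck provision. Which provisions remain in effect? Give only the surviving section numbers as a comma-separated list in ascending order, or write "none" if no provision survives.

1, 2, 3, 4, 5, 6, 8, 9

Article 7 is struck. No other provision's operative terms depend on Article 7. Article 8 makes Article 6 an essential term, but Article 6 is unaffected, so the severability proviso in Article 8 preserves the remaining provisions. Article 1, Article 2, Article 3, Article 4, Article 5, Article 6, Article 8, and Article 9 remain in effect.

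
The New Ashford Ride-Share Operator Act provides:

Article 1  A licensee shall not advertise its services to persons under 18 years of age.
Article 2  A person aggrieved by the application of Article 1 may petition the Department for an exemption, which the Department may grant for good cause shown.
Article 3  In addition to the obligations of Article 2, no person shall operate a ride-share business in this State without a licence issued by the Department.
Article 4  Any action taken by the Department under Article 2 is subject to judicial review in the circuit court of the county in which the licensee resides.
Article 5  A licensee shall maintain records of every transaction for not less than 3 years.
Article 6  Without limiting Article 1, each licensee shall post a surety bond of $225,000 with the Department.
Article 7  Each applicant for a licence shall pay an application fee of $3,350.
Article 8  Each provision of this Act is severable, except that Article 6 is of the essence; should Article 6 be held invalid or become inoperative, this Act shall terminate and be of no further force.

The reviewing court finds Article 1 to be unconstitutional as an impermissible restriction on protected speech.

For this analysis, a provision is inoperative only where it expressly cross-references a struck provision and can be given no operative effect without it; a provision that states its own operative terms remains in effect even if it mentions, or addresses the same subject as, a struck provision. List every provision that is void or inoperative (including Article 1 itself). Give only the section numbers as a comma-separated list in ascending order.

Article 1 is struck. Article 2 has no operative effect of its own apart from Article 1 and is therefore inoperative. Article 4 merely fixes the judicial-review right for Article 2; with Article 2 gone it has nothing to operate on and falls away. Article 3 mentions Article 2 but its own obligation stands independently of Article 2, so Article 3 is not affected. Article 6 mentions Article 1 but its own obligation stands independently of Article 1, so Article 6 is not affected. Article 8 makes Article 6 an essential term, but Article 6 is unaffected, so the severability proviso in Article 8 preserves the remaining provisions. The provisions still in force are Article 3, Article 5, Article 6, Article 7, and Article 8.

1, 2, 4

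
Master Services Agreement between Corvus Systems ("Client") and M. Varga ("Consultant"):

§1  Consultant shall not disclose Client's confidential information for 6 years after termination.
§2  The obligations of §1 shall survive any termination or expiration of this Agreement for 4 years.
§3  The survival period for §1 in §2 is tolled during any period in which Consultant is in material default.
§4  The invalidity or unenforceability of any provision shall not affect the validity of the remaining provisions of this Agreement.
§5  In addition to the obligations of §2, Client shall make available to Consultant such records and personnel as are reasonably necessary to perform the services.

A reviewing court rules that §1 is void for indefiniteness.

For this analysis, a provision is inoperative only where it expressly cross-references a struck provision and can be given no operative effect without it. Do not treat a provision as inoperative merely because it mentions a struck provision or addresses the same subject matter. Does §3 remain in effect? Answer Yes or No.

§1 is struck. The only function of §2 is the survival period for §1, so it cannot stand once §1 is removed. §3 operates only by reference to §2, so it falls with §2. §5 mentions §2 but its own obligation stands independently of §2, so §5 is not affected. Under the severability clause in §4, the remaining provisions continue in force. The provisions still in force are §4 and §5. §3 is among the inoperative provisions, so the answer is no.

No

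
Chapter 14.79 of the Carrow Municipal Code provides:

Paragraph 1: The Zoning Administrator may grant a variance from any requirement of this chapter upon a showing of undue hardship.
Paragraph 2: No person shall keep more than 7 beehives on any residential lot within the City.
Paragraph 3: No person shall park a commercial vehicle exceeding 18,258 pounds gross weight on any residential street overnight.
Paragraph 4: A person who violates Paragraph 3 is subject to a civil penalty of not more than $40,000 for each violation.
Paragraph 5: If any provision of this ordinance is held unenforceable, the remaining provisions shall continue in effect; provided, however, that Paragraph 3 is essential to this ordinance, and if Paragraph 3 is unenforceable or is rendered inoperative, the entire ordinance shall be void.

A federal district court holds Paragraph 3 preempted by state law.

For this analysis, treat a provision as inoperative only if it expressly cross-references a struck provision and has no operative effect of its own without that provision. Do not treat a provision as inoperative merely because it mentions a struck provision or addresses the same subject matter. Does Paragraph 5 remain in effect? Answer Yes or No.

No

Paragraph 3 is struck. Paragraph 4 has no operative effect of its own apart from Paragraph 3 and is therefore inoperative. Paragraph 5 makes Paragraph 3 an essential term, and Paragraph 3 is the provision held invalid; under Paragraph 5, the entire ordinance is therefore void. No provision of the ordinance survives. Paragraph 5 is among the inoperative provisions, so the answer is no.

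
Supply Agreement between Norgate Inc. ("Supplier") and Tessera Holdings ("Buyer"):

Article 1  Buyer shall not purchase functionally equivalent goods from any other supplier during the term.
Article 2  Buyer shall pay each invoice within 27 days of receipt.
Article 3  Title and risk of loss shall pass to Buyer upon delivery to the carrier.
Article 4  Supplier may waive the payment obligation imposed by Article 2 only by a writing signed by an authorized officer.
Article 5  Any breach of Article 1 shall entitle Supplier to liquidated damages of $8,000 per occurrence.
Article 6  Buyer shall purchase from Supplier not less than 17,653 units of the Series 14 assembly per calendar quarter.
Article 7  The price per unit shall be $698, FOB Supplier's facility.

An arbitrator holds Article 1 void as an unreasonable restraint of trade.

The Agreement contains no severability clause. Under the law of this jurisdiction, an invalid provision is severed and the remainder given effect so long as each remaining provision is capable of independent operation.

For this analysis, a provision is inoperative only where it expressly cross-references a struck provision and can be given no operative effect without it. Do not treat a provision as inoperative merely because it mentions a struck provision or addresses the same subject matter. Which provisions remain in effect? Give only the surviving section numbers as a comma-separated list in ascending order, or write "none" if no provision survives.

Article 1 is struck. Article 5 does nothing except set the liquidated-damages amount by reference to Article 1; with Article 1 gone it has no independent effect and is inoperative. Under the stated default rule, only provisions that cannot operate independently fall away; the rest are enforced. The provisions still in force are Article 2, Article 3, Article 4, Article 6, and Article 7.

2, 3, 4, 6, 7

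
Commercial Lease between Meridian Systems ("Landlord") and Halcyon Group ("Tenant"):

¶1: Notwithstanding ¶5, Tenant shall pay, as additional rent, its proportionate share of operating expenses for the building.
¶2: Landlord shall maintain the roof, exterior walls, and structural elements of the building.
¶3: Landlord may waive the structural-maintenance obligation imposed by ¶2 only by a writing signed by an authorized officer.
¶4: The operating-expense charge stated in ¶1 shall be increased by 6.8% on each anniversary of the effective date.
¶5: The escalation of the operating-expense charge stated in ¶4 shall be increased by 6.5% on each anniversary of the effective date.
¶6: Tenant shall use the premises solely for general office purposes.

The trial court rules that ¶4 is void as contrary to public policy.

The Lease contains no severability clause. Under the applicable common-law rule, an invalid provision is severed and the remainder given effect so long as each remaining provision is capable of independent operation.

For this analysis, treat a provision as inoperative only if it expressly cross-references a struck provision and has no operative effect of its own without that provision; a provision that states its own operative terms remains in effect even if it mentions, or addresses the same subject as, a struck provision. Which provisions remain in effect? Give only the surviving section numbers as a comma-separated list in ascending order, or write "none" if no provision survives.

¶4 is struck. ¶5 does nothing except set the escalation of the escalation of the operating-expense charge by reference to ¶4; with ¶4 gone it has no independent effect and is inoperative. Although ¶1 refers to ¶5, its operative terms do not depend on ¶5, so it remains in effect. Under the stated default rule, only provisions that cannot operate independently fall away; the rest are enforced. That leaves ¶1, ¶2, ¶3, and ¶6 in effect.

1, 2, 3, 6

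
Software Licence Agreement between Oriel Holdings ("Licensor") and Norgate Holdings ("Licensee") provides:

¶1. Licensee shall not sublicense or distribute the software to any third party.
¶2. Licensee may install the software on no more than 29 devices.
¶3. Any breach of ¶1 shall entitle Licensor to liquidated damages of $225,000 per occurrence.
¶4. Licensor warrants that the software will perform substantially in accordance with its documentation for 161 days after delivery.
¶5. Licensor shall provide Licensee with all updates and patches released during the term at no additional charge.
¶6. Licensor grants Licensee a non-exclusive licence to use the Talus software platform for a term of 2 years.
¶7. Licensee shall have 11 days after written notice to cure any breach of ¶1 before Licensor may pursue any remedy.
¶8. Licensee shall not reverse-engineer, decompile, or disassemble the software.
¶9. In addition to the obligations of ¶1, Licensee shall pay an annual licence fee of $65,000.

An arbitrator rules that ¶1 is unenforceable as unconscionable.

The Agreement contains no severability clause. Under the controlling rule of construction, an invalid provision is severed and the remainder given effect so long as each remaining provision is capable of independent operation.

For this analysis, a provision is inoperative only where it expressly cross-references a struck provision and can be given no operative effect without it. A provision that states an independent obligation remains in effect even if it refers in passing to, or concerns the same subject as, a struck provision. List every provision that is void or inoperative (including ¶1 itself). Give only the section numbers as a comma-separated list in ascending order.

1, 3, 7

¶1 is struck. ¶3 operates only by reference to ¶1, so it falls with ¶1. The only function of ¶7 is the cure period for breach of ¶1, so it cannot stand once ¶1 is removed. Although ¶9 refers to ¶1, its operative terms do not depend on ¶1, so it remains in effect. Under the stated default rule, only provisions that cannot operate independently fall away; the rest are enforced. That leaves ¶2, ¶4, ¶5, ¶6, ¶8, and ¶9 in effect.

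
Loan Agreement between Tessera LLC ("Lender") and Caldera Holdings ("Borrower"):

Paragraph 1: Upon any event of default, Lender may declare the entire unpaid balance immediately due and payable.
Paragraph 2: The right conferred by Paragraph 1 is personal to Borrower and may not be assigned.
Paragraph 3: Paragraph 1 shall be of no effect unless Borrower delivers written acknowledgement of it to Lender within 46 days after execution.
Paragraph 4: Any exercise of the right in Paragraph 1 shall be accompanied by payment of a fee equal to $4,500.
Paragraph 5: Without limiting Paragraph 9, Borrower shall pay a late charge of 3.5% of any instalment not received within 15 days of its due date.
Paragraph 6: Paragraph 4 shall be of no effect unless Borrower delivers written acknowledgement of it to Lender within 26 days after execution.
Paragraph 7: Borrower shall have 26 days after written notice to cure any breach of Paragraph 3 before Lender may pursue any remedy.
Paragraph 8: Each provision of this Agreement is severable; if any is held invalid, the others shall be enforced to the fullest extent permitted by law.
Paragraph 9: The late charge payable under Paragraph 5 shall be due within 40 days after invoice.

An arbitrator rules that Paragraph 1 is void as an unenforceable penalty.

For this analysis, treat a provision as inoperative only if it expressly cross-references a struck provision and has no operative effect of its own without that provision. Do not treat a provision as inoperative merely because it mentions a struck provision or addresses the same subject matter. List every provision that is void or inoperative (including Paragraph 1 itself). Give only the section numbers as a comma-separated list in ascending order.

1, 2, 3, 4, 6, 7

Paragraph 1 is struck. Paragraph 2 merely fixes the non-assignment of Paragraph 1; with Paragraph 1 gone it has nothing to operate on and falls away. Paragraph 3 has no operative effect of its own apart from Paragraph 1 and is therefore inoperative. Paragraph 4 operates only by reference to Paragraph 1, so it falls with Paragraph 1. Paragraph 6 operates only by reference to Paragraph 4, so it falls with Paragraph 4. Paragraph 7 merely fixes the cure period for breach of Paragraph 3; with Paragraph 3 gone it has nothing to operate on and falls away. Paragraph 8 is a severability clause and preserves every provision that can still be given independent effect. Paragraph 5, Paragraph 8, and Paragraph 9 remain in effect.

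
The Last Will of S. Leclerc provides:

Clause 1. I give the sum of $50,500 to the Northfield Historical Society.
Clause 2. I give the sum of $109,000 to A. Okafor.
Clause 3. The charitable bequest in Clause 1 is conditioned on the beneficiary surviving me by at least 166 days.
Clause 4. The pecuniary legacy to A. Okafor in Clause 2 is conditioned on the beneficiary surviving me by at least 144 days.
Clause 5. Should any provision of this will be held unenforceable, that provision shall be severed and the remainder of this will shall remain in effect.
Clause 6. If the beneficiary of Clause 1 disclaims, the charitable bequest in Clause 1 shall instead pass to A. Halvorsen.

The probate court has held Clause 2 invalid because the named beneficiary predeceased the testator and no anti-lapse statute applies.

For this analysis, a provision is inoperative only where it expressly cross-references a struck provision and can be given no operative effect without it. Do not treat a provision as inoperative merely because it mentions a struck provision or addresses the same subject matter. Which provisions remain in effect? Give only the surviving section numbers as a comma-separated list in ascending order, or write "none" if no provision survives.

1, 3, 5, 6

Clause 2 is struck. Clause 4 operates only by reference to Clause 2, so it falls with Clause 2. Under the severability clause in Clause 5, the remaining provisions continue in force. That leaves Clause 1, Clause 3, Clause 5, and Clause 6 in effect.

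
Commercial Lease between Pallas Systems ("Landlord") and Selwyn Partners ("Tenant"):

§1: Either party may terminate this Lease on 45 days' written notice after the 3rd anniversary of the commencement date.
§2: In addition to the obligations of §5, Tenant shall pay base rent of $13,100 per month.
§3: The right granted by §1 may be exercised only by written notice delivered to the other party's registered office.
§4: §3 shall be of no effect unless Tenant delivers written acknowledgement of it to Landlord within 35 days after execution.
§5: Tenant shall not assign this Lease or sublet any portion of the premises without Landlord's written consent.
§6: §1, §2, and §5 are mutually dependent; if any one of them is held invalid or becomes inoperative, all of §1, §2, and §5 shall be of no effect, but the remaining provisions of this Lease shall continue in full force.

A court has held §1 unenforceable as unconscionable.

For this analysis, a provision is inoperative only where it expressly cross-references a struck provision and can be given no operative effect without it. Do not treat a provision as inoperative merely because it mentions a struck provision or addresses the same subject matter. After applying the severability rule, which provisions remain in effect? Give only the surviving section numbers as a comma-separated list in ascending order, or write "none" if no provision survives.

§1 is struck. §3 merely fixes the notice requirement for §1; with §1 gone it has nothing to operate on and falls away. §4 has no operative effect of its own apart from §3 and is therefore inoperative. §6 declares §1, §2, and §5 mutually dependent; since one of them has fallen, all of them are of no effect. That brings down §2 and §5 as well. The remainder continues in force under §6. Only §6 remains in effect.

6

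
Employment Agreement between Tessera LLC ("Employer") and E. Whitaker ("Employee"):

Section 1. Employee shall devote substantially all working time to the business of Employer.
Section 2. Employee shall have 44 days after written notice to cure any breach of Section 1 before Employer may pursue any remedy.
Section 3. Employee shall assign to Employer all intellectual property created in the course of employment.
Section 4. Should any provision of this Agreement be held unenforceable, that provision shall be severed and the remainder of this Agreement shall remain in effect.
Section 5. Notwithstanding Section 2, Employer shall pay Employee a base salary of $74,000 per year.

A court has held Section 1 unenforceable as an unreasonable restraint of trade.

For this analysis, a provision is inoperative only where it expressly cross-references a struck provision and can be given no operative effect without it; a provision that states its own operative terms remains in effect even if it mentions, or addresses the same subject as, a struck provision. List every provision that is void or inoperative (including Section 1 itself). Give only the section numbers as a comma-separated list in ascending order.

Section 1 is struck. Section 2 has no operative effect of its own apart from Section 1 and is therefore inoperative. Section 5 mentions Section 2 but its own obligation stands independently of Section 2, so Section 5 is not affected. Section 4 is a severability clause and preserves every provision that can still be given independent effect. The provisions still in force are Section 3, Section 4, and Section 5.

1, 2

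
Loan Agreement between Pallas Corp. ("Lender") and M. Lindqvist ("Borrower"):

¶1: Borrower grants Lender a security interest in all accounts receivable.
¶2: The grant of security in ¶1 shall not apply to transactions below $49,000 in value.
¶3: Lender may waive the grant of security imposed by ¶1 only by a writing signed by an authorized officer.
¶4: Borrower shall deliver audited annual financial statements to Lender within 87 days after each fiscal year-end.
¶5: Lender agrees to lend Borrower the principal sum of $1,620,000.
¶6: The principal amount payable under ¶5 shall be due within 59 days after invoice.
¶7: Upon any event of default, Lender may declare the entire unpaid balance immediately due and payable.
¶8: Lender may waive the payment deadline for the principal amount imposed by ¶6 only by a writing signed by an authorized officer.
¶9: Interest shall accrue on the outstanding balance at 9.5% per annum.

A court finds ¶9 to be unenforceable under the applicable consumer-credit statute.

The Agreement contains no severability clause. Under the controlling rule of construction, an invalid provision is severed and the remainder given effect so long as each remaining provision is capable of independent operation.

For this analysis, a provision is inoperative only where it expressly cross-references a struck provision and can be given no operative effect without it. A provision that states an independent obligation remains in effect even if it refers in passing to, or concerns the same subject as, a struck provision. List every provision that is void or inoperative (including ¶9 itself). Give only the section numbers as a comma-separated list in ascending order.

¶9 is struck. Nothing else in the Agreement is defined by reference to ¶9. Under the stated default rule, only provisions that cannot operate independently fall away; the rest are enforced. The provisions still in force are ¶1, ¶2, ¶3, ¶4, ¶5, ¶6, ¶7, and ¶8.

9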